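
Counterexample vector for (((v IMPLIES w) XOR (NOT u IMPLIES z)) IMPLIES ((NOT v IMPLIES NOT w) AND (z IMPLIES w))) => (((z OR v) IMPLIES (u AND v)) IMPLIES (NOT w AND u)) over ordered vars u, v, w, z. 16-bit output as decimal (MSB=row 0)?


F1 = (((v IMPLIES w) XOR (NOT u IMPLIES z)) IMPLIES ((NOT v IMPLIES NOT w) AND (z IMPLIES w)))
F2 = (((z OR v) IMPLIES (u AND v)) IMPLIES (NOT w AND u))
Counterexample to F1=>F2 is where F1=1 and F2=0.
Evaluate each row (bits = u,v,w,z, MSB first):
  row 0 [0000]: F1=1 F2=0 -> F1&~F2 -> 1
  row 1 [0001]: F1=1 F2=1 -> F1&~F2 -> 0
  row 2 [0010]: F1=0 F2=0 -> F1&~F2 -> 0
  row 3 [0011]: F1=1 F2=1 -> F1&~F2 -> 0
  row 4 [0100]: F1=1 F2=1 -> F1&~F2 -> 0
  row 5 [0101]: F1=0 F2=1 -> F1&~F2 -> 0
  row 6 [0110]: F1=1 F2=1 -> F1&~F2 -> 0
  row 7 [0111]: F1=1 F2=1 -> F1&~F2 -> 0
  row 8 [1000]: F1=1 F2=1 -> F1&~F2 -> 0
  row 9 [1001]: F1=1 F2=1 -> F1&~F2 -> 0
  row 10 [1010]: F1=1 F2=0 -> F1&~F2 -> 1
  row 11 [1011]: F1=1 F2=1 -> F1&~F2 -> 0
  row 12 [1100]: F1=1 F2=1 -> F1&~F2 -> 0
  row 13 [1101]: F1=0 F2=1 -> F1&~F2 -> 0
  row 14 [1110]: F1=1 F2=0 -> F1&~F2 -> 1
  row 15 [1111]: F1=1 F2=0 -> F1&~F2 -> 1
Full result column, 4 rows per line (u,v fixed per line; w,z runs 00..11 left to right):
  rows 0-3 [u,v=00]: 1000  = hex 8
  rows 4-7 [u,v=01]: 0000  = hex 0
  rows 8-11 [u,v=10]: 0010  = hex 2
  rows 12-15 [u,v=11]: 0011  = hex 3
Counterexample vector (row 0 .. row 15) = 1000000000100011
Output column grouped in 4s = 1000 0000 0010 0011 = 0x8023
Convert to decimal digit by digit (value = value*16 + digit):
  8 -> 8
  8*16 + 0 = 128
  128*16 + 2 = 2050
  2050*16 + 3 = 32803
Decimal = 32803

32803


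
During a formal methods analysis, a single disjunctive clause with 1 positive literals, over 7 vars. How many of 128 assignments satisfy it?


Step 1: Total=2^7=128
Step 2: Unsat when all 1 false: 2^6=64
Step 3: Sat=128-64=64

64


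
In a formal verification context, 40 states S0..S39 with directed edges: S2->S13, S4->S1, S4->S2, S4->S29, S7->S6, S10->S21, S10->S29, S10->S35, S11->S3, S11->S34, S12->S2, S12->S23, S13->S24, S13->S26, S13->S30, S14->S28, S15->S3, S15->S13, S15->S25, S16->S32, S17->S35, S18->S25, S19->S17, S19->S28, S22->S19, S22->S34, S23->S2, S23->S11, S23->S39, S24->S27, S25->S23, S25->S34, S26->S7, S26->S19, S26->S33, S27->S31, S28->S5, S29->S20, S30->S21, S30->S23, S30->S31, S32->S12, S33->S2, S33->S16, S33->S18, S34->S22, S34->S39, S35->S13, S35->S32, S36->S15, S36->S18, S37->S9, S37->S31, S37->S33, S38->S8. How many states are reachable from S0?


BFS from S0:
  layer 0: {S0}
Reachable set: {S0}
Count = 1

1


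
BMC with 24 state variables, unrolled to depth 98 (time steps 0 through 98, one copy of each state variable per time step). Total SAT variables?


BMC unrolls to depth k, creating one copy of each state var for steps 0..k.
Step count = 98 + 1 = 99 (steps 0 through 98)
Vars per step = 24
Total = 24 * 99 = 2376

2376


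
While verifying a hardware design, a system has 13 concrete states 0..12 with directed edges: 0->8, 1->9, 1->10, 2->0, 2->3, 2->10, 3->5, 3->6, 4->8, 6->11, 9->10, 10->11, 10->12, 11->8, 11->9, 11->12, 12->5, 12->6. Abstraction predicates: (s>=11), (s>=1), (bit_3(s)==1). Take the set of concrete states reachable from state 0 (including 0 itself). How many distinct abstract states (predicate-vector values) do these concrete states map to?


BFS from 0:
Concrete reachable: {0, 8}
Abstract via predicates (s>=11), (s>=1), (bit_3(s)==1):
  (0,0,0) <- {0}
  (0,1,1) <- {8}
Distinct abstract states = 2

2


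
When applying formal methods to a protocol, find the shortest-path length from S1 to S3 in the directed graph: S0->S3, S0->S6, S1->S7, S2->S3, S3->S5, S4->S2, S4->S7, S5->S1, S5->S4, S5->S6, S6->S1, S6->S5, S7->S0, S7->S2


BFS layer-by-layer from S1:
  dist 0: {S1}
  dist 1: {S7}
  dist 2: {S0, S2}
  dist 3: {S3, S6}
  -> S3 reached at distance 3
Shortest path length = 3

3


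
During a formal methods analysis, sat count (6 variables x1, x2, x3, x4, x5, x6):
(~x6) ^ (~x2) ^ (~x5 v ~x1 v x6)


CNF with 3 clauses over 6 vars (64 assignments).
An assignment satisfies CNF iff every clause has >=1 true literal.
Check each row (bits = x1,x2,x3,x4,x5,x6; clause T/F shown):
  row 0 [000000]: clauses=TTT -> 1
  row 1 [000001]: clauses=FTT -> 0
  row 2 [000010]: clauses=TTT -> 1
  row 3 [000011]: clauses=FTT -> 0
  row 4 [000100]: clauses=TTT -> 1
  (every remaining row is evaluated the same way; all 64 results are listed next)
Full result column, 8 rows per line (x1,x2,x3 fixed per line; x4,x5,x6 runs 000..111 left to right):
  rows 0-7 [x1,x2,x3=000]: 10101010  (ones: 4)
  rows 8-15 [x1,x2,x3=001]: 10101010  (ones: 4)
  rows 16-23 [x1,x2,x3=010]: 00000000  (ones: 0)
  rows 24-31 [x1,x2,x3=011]: 00000000  (ones: 0)
  rows 32-39 [x1,x2,x3=100]: 10001000  (ones: 2)
  rows 40-47 [x1,x2,x3=101]: 10001000  (ones: 2)
  rows 48-55 [x1,x2,x3=110]: 00000000  (ones: 0)
  rows 56-63 [x1,x2,x3=111]: 00000000  (ones: 0)
Satisfying assignments = 4+4+0+0+2+2+0+0 = 12

12


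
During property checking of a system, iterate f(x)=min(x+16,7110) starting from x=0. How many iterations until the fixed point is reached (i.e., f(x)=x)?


Step 1: x=0, cap=7110, increment=16
Step 2: x grows by 16 each step until capped at 7110; fixed point is x=7110
Step 3: iterations = ceil(7110/16) = 445

445


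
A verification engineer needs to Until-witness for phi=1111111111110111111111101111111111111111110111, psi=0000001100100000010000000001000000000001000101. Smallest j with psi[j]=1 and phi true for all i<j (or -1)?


(phi U psi) at 0: need smallest j with psi[j]=1 and phi[i]=1 for all i in [0,j).
Scan from step 0:
  step 0: phi=1, psi=0 -> continue
  step 1: phi=1, psi=0 -> continue
  step 2: phi=1, psi=0 -> continue
  step 3: phi=1, psi=0 -> continue
  step 6: psi=1 and phi held for [0,6) -> witness found
Witness step = 6

6


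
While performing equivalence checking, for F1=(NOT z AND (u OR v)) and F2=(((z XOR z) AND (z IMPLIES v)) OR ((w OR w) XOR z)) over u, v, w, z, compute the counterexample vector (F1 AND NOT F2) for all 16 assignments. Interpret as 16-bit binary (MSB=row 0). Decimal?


F1 = (NOT z AND (u OR v))
F2 = (((z XOR z) AND (z IMPLIES v)) OR ((w OR w) XOR z))
Counterexample to F1=>F2 is where F1=1 and F2=0.
Evaluate each row (bits = u,v,w,z, MSB first):
  row 0 [0000]: F1=0 F2=0 -> F1&~F2 -> 0
  row 1 [0001]: F1=0 F2=1 -> F1&~F2 -> 0
  row 2 [0010]: F1=0 F2=1 -> F1&~F2 -> 0
  row 3 [0011]: F1=0 F2=0 -> F1&~F2 -> 0
  row 4 [0100]: F1=1 F2=0 -> F1&~F2 -> 1
  row 5 [0101]: F1=0 F2=1 -> F1&~F2 -> 0
  row 6 [0110]: F1=1 F2=1 -> F1&~F2 -> 0
  row 7 [0111]: F1=0 F2=0 -> F1&~F2 -> 0
  row 8 [1000]: F1=1 F2=0 -> F1&~F2 -> 1
  row 9 [1001]: F1=0 F2=1 -> F1&~F2 -> 0
  row 10 [1010]: F1=1 F2=1 -> F1&~F2 -> 0
  row 11 [1011]: F1=0 F2=0 -> F1&~F2 -> 0
  row 12 [1100]: F1=1 F2=0 -> F1&~F2 -> 1
  row 13 [1101]: F1=0 F2=1 -> F1&~F2 -> 0
  row 14 [1110]: F1=1 F2=1 -> F1&~F2 -> 0
  row 15 [1111]: F1=0 F2=0 -> F1&~F2 -> 0
Full result column, 4 rows per line (u,v fixed per line; w,z runs 00..11 left to right):
  rows 0-3 [u,v=00]: 0000  = hex 0
  rows 4-7 [u,v=01]: 1000  = hex 8
  rows 8-11 [u,v=10]: 1000  = hex 8
  rows 12-15 [u,v=11]: 1000  = hex 8
Counterexample vector (row 0 .. row 15) = 0000100010001000
Output column grouped in 4s = 0000 1000 1000 1000 = 0x0888
Convert to decimal digit by digit (value = value*16 + digit):
  0 -> 0
  0*16 + 8 = 8
  8*16 + 8 = 136
  136*16 + 8 = 2184
Decimal = 2184

2184


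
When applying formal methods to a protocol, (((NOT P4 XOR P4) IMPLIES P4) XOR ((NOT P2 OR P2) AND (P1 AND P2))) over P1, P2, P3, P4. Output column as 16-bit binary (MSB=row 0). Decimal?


Formula: (((NOT P4 XOR P4) IMPLIES P4) XOR ((NOT P2 OR P2) AND (P1 AND P2))) over P1, P2, P3, P4 (16 rows)
Evaluate each row (bits = P1,P2,P3,P4, MSB first):
  row 0 [0000]: (((NOT 0 XOR 0) IMPLIES 0) XOR ((NOT 0 OR 0) AND (0 AND 0))) -> 0
  row 1 [0001]: (((NOT 1 XOR 1) IMPLIES 1) XOR ((NOT 0 OR 0) AND (0 AND 0))) -> 1
  row 2 [0010]: (((NOT 0 XOR 0) IMPLIES 0) XOR ((NOT 0 OR 0) AND (0 AND 0))) -> 0
  row 3 [0011]: (((NOT 1 XOR 1) IMPLIES 1) XOR ((NOT 0 OR 0) AND (0 AND 0))) -> 1
  row 4 [0100]: (((NOT 0 XOR 0) IMPLIES 0) XOR ((NOT 1 OR 1) AND (0 AND 1))) -> 0
  row 5 [0101]: (((NOT 1 XOR 1) IMPLIES 1) XOR ((NOT 1 OR 1) AND (0 AND 1))) -> 1
  row 6 [0110]: (((NOT 0 XOR 0) IMPLIES 0) XOR ((NOT 1 OR 1) AND (0 AND 1))) -> 0
  row 7 [0111]: (((NOT 1 XOR 1) IMPLIES 1) XOR ((NOT 1 OR 1) AND (0 AND 1))) -> 1
  row 8 [1000]: (((NOT 0 XOR 0) IMPLIES 0) XOR ((NOT 0 OR 0) AND (1 AND 0))) -> 0
  row 9 [1001]: (((NOT 1 XOR 1) IMPLIES 1) XOR ((NOT 0 OR 0) AND (1 AND 0))) -> 1
  row 10 [1010]: (((NOT 0 XOR 0) IMPLIES 0) XOR ((NOT 0 OR 0) AND (1 AND 0))) -> 0
  row 11 [1011]: (((NOT 1 XOR 1) IMPLIES 1) XOR ((NOT 0 OR 0) AND (1 AND 0))) -> 1
  row 12 [1100]: (((NOT 0 XOR 0) IMPLIES 0) XOR ((NOT 1 OR 1) AND (1 AND 1))) -> 1
  row 13 [1101]: (((NOT 1 XOR 1) IMPLIES 1) XOR ((NOT 1 OR 1) AND (1 AND 1))) -> 0
  row 14 [1110]: (((NOT 0 XOR 0) IMPLIES 0) XOR ((NOT 1 OR 1) AND (1 AND 1))) -> 1
  row 15 [1111]: (((NOT 1 XOR 1) IMPLIES 1) XOR ((NOT 1 OR 1) AND (1 AND 1))) -> 0
Full result column, 4 rows per line (P1,P2 fixed per line; P3,P4 runs 00..11 left to right):
  rows 0-3 [P1,P2=00]: 0101  = hex 5
  rows 4-7 [P1,P2=01]: 0101  = hex 5
  rows 8-11 [P1,P2=10]: 0101  = hex 5
  rows 12-15 [P1,P2=11]: 1010  = hex A
Output column (row 0 .. row 15) = 0101010101011010
Output column grouped in 4s = 0101 0101 0101 1010 = 0x555A
Convert to decimal digit by digit (value = value*16 + digit):
  5 -> 5
  5*16 + 5 = 85
  85*16 + 5 = 1365
  1365*16 + 10 (A) = 21850
Decimal = 21850

21850


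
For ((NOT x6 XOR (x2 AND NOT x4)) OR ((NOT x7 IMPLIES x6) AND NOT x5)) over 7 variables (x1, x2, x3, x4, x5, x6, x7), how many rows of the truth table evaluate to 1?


Formula: ((NOT x6 XOR (x2 AND NOT x4)) OR ((NOT x7 IMPLIES x6) AND NOT x5)) over 7 vars (128 rows)
Evaluate each row (x1, x2, x3, x4, x5, x6, x7 as bits, MSB first):
  row 0 [0000000]: ((NOT 0 XOR (0 AND NOT 0)) OR ((NOT 0 IMPLIES 0) AND NOT 0)) -> 1
  row 1 [0000001]: ((NOT 0 XOR (0 AND NOT 0)) OR ((NOT 1 IMPLIES 0) AND NOT 0)) -> 1
  row 2 [0000010]: ((NOT 1 XOR (0 AND NOT 0)) OR ((NOT 0 IMPLIES 1) AND NOT 0)) -> 1
  row 3 [0000011]: ((NOT 1 XOR (0 AND NOT 0)) OR ((NOT 1 IMPLIES 1) AND NOT 0)) -> 1
  row 4 [0000100]: ((NOT 0 XOR (0 AND NOT 0)) OR ((NOT 0 IMPLIES 0) AND NOT 1)) -> 1
  (every remaining row is evaluated the same way; all 128 results are listed next)
Full result column, 8 rows per line (x1,x2,x3,x4 fixed per line; x5,x6,x7 runs 000..111 left to right):
  rows 0-7 [x1,x2,x3,x4=0000]: 11111100  (ones: 6)
  rows 8-15 [x1,x2,x3,x4=0001]: 11111100  (ones: 6)
  rows 16-23 [x1,x2,x3,x4=0010]: 11111100  (ones: 6)
  rows 24-31 [x1,x2,x3,x4=0011]: 11111100  (ones: 6)
  rows 32-39 [x1,x2,x3,x4=0100]: 01110011  (ones: 5)
  rows 40-47 [x1,x2,x3,x4=0101]: 11111100  (ones: 6)
  rows 48-55 [x1,x2,x3,x4=0110]: 01110011  (ones: 5)
  rows 56-63 [x1,x2,x3,x4=0111]: 11111100  (ones: 6)
  rows 64-71 [x1,x2,x3,x4=1000]: 11111100  (ones: 6)
  rows 72-79 [x1,x2,x3,x4=1001]: 11111100  (ones: 6)
  rows 80-87 [x1,x2,x3,x4=1010]: 11111100  (ones: 6)
  rows 88-95 [x1,x2,x3,x4=1011]: 11111100  (ones: 6)
  rows 96-103 [x1,x2,x3,x4=1100]: 01110011  (ones: 5)
  rows 104-111 [x1,x2,x3,x4=1101]: 11111100  (ones: 6)
  rows 112-119 [x1,x2,x3,x4=1110]: 01110011  (ones: 5)
  rows 120-127 [x1,x2,x3,x4=1111]: 11111100  (ones: 6)
Count of 1-rows = 6+6+6+6+5+6+5+6+6+6+6+6+5+6+5+6 = 92

92


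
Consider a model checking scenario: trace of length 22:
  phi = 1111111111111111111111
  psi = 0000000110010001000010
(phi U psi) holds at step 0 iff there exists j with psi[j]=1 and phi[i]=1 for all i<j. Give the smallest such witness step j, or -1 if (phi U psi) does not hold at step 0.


(phi U psi) at 0: need smallest j with psi[j]=1 and phi[i]=1 for all i in [0,j).
Scan from step 0:
  step 0: phi=1, psi=0 -> continue
  step 1: phi=1, psi=0 -> continue
  step 2: phi=1, psi=0 -> continue
  step 3: phi=1, psi=0 -> continue
  step 7: psi=1 and phi held for [0,7) -> witness found
Witness step = 7

7


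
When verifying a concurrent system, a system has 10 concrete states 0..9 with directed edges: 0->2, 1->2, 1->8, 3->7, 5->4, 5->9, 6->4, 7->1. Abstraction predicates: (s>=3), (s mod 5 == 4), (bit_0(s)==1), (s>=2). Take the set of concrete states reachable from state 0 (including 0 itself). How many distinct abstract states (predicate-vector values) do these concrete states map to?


BFS from 0:
Concrete reachable: {0, 2}
Abstract via predicates (s>=3), (s mod 5 == 4), (bit_0(s)==1), (s>=2):
  (0,0,0,0) <- {0}
  (0,0,0,1) <- {2}
Distinct abstract states = 2

2


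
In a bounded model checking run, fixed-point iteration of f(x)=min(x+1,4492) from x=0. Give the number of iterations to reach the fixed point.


Step 1: x=0, cap=4492, increment=1
Step 2: x grows by 1 each step until capped at 4492; fixed point is x=4492
Step 3: iterations = ceil(4492/1) = 4492

4492


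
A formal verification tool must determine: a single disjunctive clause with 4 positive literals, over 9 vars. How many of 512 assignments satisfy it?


Step 1: Total=2^9=512
Step 2: Unsat when all 4 false: 2^5=32
Step 3: Sat=512-32=480

480


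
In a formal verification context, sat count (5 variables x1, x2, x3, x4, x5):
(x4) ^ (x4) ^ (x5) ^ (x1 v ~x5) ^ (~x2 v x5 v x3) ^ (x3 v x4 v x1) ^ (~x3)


CNF with 7 clauses over 5 vars (32 assignments).
An assignment satisfies CNF iff every clause has >=1 true literal.
Check each row (bits = x1,x2,x3,x4,x5; clause T/F shown):
  row 0 [00000]: clauses=FFFTTFT -> 0
  row 1 [00001]: clauses=FFTFTFT -> 0
  row 2 [00010]: clauses=TTFTTTT -> 0
  row 3 [00011]: clauses=TTTFTTT -> 0
  row 4 [00100]: clauses=FFFTTTF -> 0
  row 5 [00101]: clauses=FFTFTTF -> 0
  row 6 [00110]: clauses=TTFTTTF -> 0
  row 7 [00111]: clauses=TTTFTTF -> 0
  row 8 [01000]: clauses=FFFTFFT -> 0
  row 9 [01001]: clauses=FFTFTFT -> 0
  row 10 [01010]: clauses=TTFTFTT -> 0
  row 11 [01011]: clauses=TTTFTTT -> 0
  row 12 [01100]: clauses=FFFTTTF -> 0
  row 13 [01101]: clauses=FFTFTTF -> 0
  row 14 [01110]: clauses=TTFTTTF -> 0
  row 15 [01111]: clauses=TTTFTTF -> 0
  row 16 [10000]: clauses=FFFTTTT -> 0
  row 17 [10001]: clauses=FFTTTTT -> 0
  row 18 [10010]: clauses=TTFTTTT -> 0
  row 19 [10011]: clauses=TTTTTTT -> 1
  row 20 [10100]: clauses=FFFTTTF -> 0
  row 21 [10101]: clauses=FFTTTTF -> 0
  row 22 [10110]: clauses=TTFTTTF -> 0
  row 23 [10111]: clauses=TTTTTTF -> 0
  row 24 [11000]: clauses=FFFTFTT -> 0
  row 25 [11001]: clauses=FFTTTTT -> 0
  row 26 [11010]: clauses=TTFTFTT -> 0
  row 27 [11011]: clauses=TTTTTTT -> 1
  row 28 [11100]: clauses=FFFTTTF -> 0
  row 29 [11101]: clauses=FFTTTTF -> 0
  row 30 [11110]: clauses=TTFTTTF -> 0
  row 31 [11111]: clauses=TTTTTTF -> 0
Full result column, 8 rows per line (x1,x2 fixed per line; x3,x4,x5 runs 000..111 left to right):
  rows 0-7 [x1,x2=00]: 00000000  (ones: 0)
  rows 8-15 [x1,x2=01]: 00000000  (ones: 0)
  rows 16-23 [x1,x2=10]: 00010000  (ones: 1)
  rows 24-31 [x1,x2=11]: 00010000  (ones: 1)
Satisfying assignments = 0+0+1+1 = 2

2


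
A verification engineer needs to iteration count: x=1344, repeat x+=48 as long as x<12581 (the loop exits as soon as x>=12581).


Step 1: x goes from 1344 toward 12581 by 48; the body runs while x<12581, so iterations = ceil((bound-start)/step)
Step 2: Distance=11237
Step 3: ceil(11237/48)=235

235


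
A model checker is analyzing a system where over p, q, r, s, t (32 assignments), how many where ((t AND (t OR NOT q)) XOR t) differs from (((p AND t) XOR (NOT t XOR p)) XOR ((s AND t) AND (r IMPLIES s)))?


F1 = ((t AND (t OR NOT q)) XOR t)
F2 = (((p AND t) XOR (NOT t XOR p)) XOR ((s AND t) AND (r IMPLIES s)))
Evaluate both on each of 32 rows (bits = p,q,r,s,t):
  row 0 [00000]: F1=0 F2=1 (differ) -> 1
  row 1 [00001]: F1=0 F2=0 -> 0
  row 2 [00010]: F1=0 F2=1 (differ) -> 1
  row 3 [00011]: F1=0 F2=1 (differ) -> 1
  row 4 [00100]: F1=0 F2=1 (differ) -> 1
  row 5 [00101]: F1=0 F2=0 -> 0
  row 6 [00110]: F1=0 F2=1 (differ) -> 1
  row 7 [00111]: F1=0 F2=1 (differ) -> 1
  row 8 [01000]: F1=0 F2=1 (differ) -> 1
  row 9 [01001]: F1=0 F2=0 -> 0
  row 10 [01010]: F1=0 F2=1 (differ) -> 1
  row 11 [01011]: F1=0 F2=1 (differ) -> 1
  row 12 [01100]: F1=0 F2=1 (differ) -> 1
  row 13 [01101]: F1=0 F2=0 -> 0
  row 14 [01110]: F1=0 F2=1 (differ) -> 1
  row 15 [01111]: F1=0 F2=1 (differ) -> 1
  row 16 [10000]: F1=0 F2=0 -> 0
  row 17 [10001]: F1=0 F2=0 -> 0
  row 18 [10010]: F1=0 F2=0 -> 0
  row 19 [10011]: F1=0 F2=1 (differ) -> 1
  row 20 [10100]: F1=0 F2=0 -> 0
  row 21 [10101]: F1=0 F2=0 -> 0
  row 22 [10110]: F1=0 F2=0 -> 0
  row 23 [10111]: F1=0 F2=1 (differ) -> 1
  row 24 [11000]: F1=0 F2=0 -> 0
  row 25 [11001]: F1=0 F2=0 -> 0
  row 26 [11010]: F1=0 F2=0 -> 0
  row 27 [11011]: F1=0 F2=1 (differ) -> 1
  row 28 [11100]: F1=0 F2=0 -> 0
  row 29 [11101]: F1=0 F2=0 -> 0
  row 30 [11110]: F1=0 F2=0 -> 0
  row 31 [11111]: F1=0 F2=1 (differ) -> 1
Full result column, 8 rows per line (p,q fixed per line; r,s,t runs 000..111 left to right):
  rows 0-7 [p,q=00]: 10111011  (ones: 6)
  rows 8-15 [p,q=01]: 10111011  (ones: 6)
  rows 16-23 [p,q=10]: 00010001  (ones: 2)
  rows 24-31 [p,q=11]: 00010001  (ones: 2)
Disagreements = 6+6+2+2 = 16

16


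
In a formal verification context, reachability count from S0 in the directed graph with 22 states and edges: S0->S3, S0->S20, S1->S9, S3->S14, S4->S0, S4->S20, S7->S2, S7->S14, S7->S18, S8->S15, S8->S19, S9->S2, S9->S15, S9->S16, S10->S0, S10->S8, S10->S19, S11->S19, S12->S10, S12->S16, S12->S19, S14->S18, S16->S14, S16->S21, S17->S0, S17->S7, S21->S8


BFS from S0:
  layer 0: {S0}
  layer 1: {S3, S20}
  layer 2: {S14}
  layer 3: {S18}
Reachable set: {S0, S3, S14, S18, S20}
Count = 5

5


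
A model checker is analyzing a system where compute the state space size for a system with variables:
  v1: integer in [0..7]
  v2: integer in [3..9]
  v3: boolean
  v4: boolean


State space = product of domain sizes of all variables.
Domain sizes:
  v1 (integer in [0..7]): 8
  v2 (integer in [3..9]): 7
  v3 (boolean): 2
  v4 (boolean): 2
Product = 8 * 7 * 2 * 2 = 224

224


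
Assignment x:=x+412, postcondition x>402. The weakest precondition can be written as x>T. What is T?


Formula: wp(x:=E, P) = P[E/x] (substitute E for x in postcondition)
Step 1: Postcondition: x>402
Step 2: Substitute x+412 for x: x+412>402
Step 3: Solve for x: x > 402-412 = -10

-10


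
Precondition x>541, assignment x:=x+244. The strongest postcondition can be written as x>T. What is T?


Formula: sp(P, x:=E) = exists old_x. (x = E[old_x/x]) AND P[old_x/x] (old_x is the value of x before the assignment; eliminate old_x by solving x = E[old_x/x] for old_x)
Step 1: Precondition P: x>541, i.e. old_x > 541
Step 2: Assignment gives x = old_x + 244, so old_x = x - 244
Step 3: Substitute into P: x - 244 > 541
Step 4: Simplify: x > 541+244 = 785

785


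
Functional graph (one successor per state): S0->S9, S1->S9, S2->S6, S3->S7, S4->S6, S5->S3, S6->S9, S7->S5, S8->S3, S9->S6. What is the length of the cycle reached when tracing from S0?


Trace from S0 until a state repeats:
  S0 -> S9 -> S6 -> S9
S9 first seen at step 1, revisited at step 3.
Cycle length = 3 - 1 = 2

2


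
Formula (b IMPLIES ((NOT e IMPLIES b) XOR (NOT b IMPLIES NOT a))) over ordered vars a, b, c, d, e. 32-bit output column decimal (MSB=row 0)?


Formula: (b IMPLIES ((NOT e IMPLIES b) XOR (NOT b IMPLIES NOT a))) over a, b, c, d, e (32 rows)
Evaluate each row (bits = a,b,c,d,e, MSB first):
  row 0 [00000]: (0 IMPLIES ((NOT 0 IMPLIES 0) XOR (NOT 0 IMPLIES NOT 0))) -> 1
  row 1 [00001]: (0 IMPLIES ((NOT 1 IMPLIES 0) XOR (NOT 0 IMPLIES NOT 0))) -> 1
  row 2 [00010]: (0 IMPLIES ((NOT 0 IMPLIES 0) XOR (NOT 0 IMPLIES NOT 0))) -> 1
  row 3 [00011]: (0 IMPLIES ((NOT 1 IMPLIES 0) XOR (NOT 0 IMPLIES NOT 0))) -> 1
  row 4 [00100]: (0 IMPLIES ((NOT 0 IMPLIES 0) XOR (NOT 0 IMPLIES NOT 0))) -> 1
  row 5 [00101]: (0 IMPLIES ((NOT 1 IMPLIES 0) XOR (NOT 0 IMPLIES NOT 0))) -> 1
  row 6 [00110]: (0 IMPLIES ((NOT 0 IMPLIES 0) XOR (NOT 0 IMPLIES NOT 0))) -> 1
  row 7 [00111]: (0 IMPLIES ((NOT 1 IMPLIES 0) XOR (NOT 0 IMPLIES NOT 0))) -> 1
  row 8 [01000]: (1 IMPLIES ((NOT 0 IMPLIES 1) XOR (NOT 1 IMPLIES NOT 0))) -> 0
  row 9 [01001]: (1 IMPLIES ((NOT 1 IMPLIES 1) XOR (NOT 1 IMPLIES NOT 0))) -> 0
  row 10 [01010]: (1 IMPLIES ((NOT 0 IMPLIES 1) XOR (NOT 1 IMPLIES NOT 0))) -> 0
  row 11 [01011]: (1 IMPLIES ((NOT 1 IMPLIES 1) XOR (NOT 1 IMPLIES NOT 0))) -> 0
  row 12 [01100]: (1 IMPLIES ((NOT 0 IMPLIES 1) XOR (NOT 1 IMPLIES NOT 0))) -> 0
  row 13 [01101]: (1 IMPLIES ((NOT 1 IMPLIES 1) XOR (NOT 1 IMPLIES NOT 0))) -> 0
  row 14 [01110]: (1 IMPLIES ((NOT 0 IMPLIES 1) XOR (NOT 1 IMPLIES NOT 0))) -> 0
  row 15 [01111]: (1 IMPLIES ((NOT 1 IMPLIES 1) XOR (NOT 1 IMPLIES NOT 0))) -> 0
  row 16 [10000]: (0 IMPLIES ((NOT 0 IMPLIES 0) XOR (NOT 0 IMPLIES NOT 1))) -> 1
  row 17 [10001]: (0 IMPLIES ((NOT 1 IMPLIES 0) XOR (NOT 0 IMPLIES NOT 1))) -> 1
  row 18 [10010]: (0 IMPLIES ((NOT 0 IMPLIES 0) XOR (NOT 0 IMPLIES NOT 1))) -> 1
  row 19 [10011]: (0 IMPLIES ((NOT 1 IMPLIES 0) XOR (NOT 0 IMPLIES NOT 1))) -> 1
  row 20 [10100]: (0 IMPLIES ((NOT 0 IMPLIES 0) XOR (NOT 0 IMPLIES NOT 1))) -> 1
  row 21 [10101]: (0 IMPLIES ((NOT 1 IMPLIES 0) XOR (NOT 0 IMPLIES NOT 1))) -> 1
  row 22 [10110]: (0 IMPLIES ((NOT 0 IMPLIES 0) XOR (NOT 0 IMPLIES NOT 1))) -> 1
  row 23 [10111]: (0 IMPLIES ((NOT 1 IMPLIES 0) XOR (NOT 0 IMPLIES NOT 1))) -> 1
  row 24 [11000]: (1 IMPLIES ((NOT 0 IMPLIES 1) XOR (NOT 1 IMPLIES NOT 1))) -> 0
  row 25 [11001]: (1 IMPLIES ((NOT 1 IMPLIES 1) XOR (NOT 1 IMPLIES NOT 1))) -> 0
  row 26 [11010]: (1 IMPLIES ((NOT 0 IMPLIES 1) XOR (NOT 1 IMPLIES NOT 1))) -> 0
  row 27 [11011]: (1 IMPLIES ((NOT 1 IMPLIES 1) XOR (NOT 1 IMPLIES NOT 1))) -> 0
  row 28 [11100]: (1 IMPLIES ((NOT 0 IMPLIES 1) XOR (NOT 1 IMPLIES NOT 1))) -> 0
  row 29 [11101]: (1 IMPLIES ((NOT 1 IMPLIES 1) XOR (NOT 1 IMPLIES NOT 1))) -> 0
  row 30 [11110]: (1 IMPLIES ((NOT 0 IMPLIES 1) XOR (NOT 1 IMPLIES NOT 1))) -> 0
  row 31 [11111]: (1 IMPLIES ((NOT 1 IMPLIES 1) XOR (NOT 1 IMPLIES NOT 1))) -> 0
Full result column, 4 rows per line (a,b,c fixed per line; d,e runs 00..11 left to right):
  rows 0-3 [a,b,c=000]: 1111  = hex F
  rows 4-7 [a,b,c=001]: 1111  = hex F
  rows 8-11 [a,b,c=010]: 0000  = hex 0
  rows 12-15 [a,b,c=011]: 0000  = hex 0
  rows 16-19 [a,b,c=100]: 1111  = hex F
  rows 20-23 [a,b,c=101]: 1111  = hex F
  rows 24-27 [a,b,c=110]: 0000  = hex 0
  rows 28-31 [a,b,c=111]: 0000  = hex 0
Output column (row 0 .. row 31) = 11111111000000001111111100000000
Output column grouped in 4s = 1111 1111 0000 0000 1111 1111 0000 0000 = 0xFF00FF00
Convert to decimal digit by digit (value = value*16 + digit):
  F -> 15
  15*16 + 15 (F) = 255
  255*16 + 0 = 4080
  4080*16 + 0 = 65280
  65280*16 + 15 (F) = 1044495
  1044495*16 + 15 (F) = 16711935
  16711935*16 + 0 = 267390960
  267390960*16 + 0 = 4278255360
Decimal = 4278255360

4278255360


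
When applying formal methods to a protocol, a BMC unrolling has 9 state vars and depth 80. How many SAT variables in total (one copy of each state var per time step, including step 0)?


BMC unrolls to depth k, creating one copy of each state var for steps 0..k.
Step count = 80 + 1 = 81 (steps 0 through 80)
Vars per step = 9
Total = 9 * 81 = 729

729


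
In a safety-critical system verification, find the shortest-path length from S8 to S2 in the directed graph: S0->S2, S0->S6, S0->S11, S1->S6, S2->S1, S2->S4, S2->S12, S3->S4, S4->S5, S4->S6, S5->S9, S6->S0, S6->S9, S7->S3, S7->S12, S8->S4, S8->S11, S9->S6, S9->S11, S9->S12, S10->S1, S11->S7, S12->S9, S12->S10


BFS layer-by-layer from S8:
  dist 0: {S8}
  dist 1: {S4, S11}
  dist 2: {S5, S6, S7}
  dist 3: {S0, S3, S9, S12}
  dist 4: {S2, S10}
  -> S2 reached at distance 4
Shortest path length = 4

4


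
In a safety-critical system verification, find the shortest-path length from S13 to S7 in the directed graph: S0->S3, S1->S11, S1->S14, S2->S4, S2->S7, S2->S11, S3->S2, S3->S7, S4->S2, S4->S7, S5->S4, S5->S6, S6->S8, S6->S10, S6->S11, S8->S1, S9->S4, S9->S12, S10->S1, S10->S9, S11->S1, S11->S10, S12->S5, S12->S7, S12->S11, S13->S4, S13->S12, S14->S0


BFS layer-by-layer from S13:
  dist 0: {S13}
  dist 1: {S4, S12}
  dist 2: {S2, S5, S7, S11}
  -> S7 reached at distance 2
Shortest path length = 2

2


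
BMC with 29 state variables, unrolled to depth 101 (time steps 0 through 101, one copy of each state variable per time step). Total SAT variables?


BMC unrolls to depth k, creating one copy of each state var for steps 0..k.
Step count = 101 + 1 = 102 (steps 0 through 101)
Vars per step = 29
Total = 29 * 102 = 2958

2958


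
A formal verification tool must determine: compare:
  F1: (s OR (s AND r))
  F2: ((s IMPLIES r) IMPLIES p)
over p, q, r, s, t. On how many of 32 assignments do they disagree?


F1 = (s OR (s AND r))
F2 = ((s IMPLIES r) IMPLIES p)
Evaluate both on each of 32 rows (bits = p,q,r,s,t):
  row 0 [00000]: F1=0 F2=0 -> 0
  row 1 [00001]: F1=0 F2=0 -> 0
  row 2 [00010]: F1=1 F2=1 -> 0
  row 3 [00011]: F1=1 F2=1 -> 0
  row 4 [00100]: F1=0 F2=0 -> 0
  row 5 [00101]: F1=0 F2=0 -> 0
  row 6 [00110]: F1=1 F2=0 (differ) -> 1
  row 7 [00111]: F1=1 F2=0 (differ) -> 1
  row 8 [01000]: F1=0 F2=0 -> 0
  row 9 [01001]: F1=0 F2=0 -> 0
  row 10 [01010]: F1=1 F2=1 -> 0
  row 11 [01011]: F1=1 F2=1 -> 0
  row 12 [01100]: F1=0 F2=0 -> 0
  row 13 [01101]: F1=0 F2=0 -> 0
  row 14 [01110]: F1=1 F2=0 (differ) -> 1
  row 15 [01111]: F1=1 F2=0 (differ) -> 1
  row 16 [10000]: F1=0 F2=1 (differ) -> 1
  row 17 [10001]: F1=0 F2=1 (differ) -> 1
  row 18 [10010]: F1=1 F2=1 -> 0
  row 19 [10011]: F1=1 F2=1 -> 0
  row 20 [10100]: F1=0 F2=1 (differ) -> 1
  row 21 [10101]: F1=0 F2=1 (differ) -> 1
  row 22 [10110]: F1=1 F2=1 -> 0
  row 23 [10111]: F1=1 F2=1 -> 0
  row 24 [11000]: F1=0 F2=1 (differ) -> 1
  row 25 [11001]: F1=0 F2=1 (differ) -> 1
  row 26 [11010]: F1=1 F2=1 -> 0
  row 27 [11011]: F1=1 F2=1 -> 0
  row 28 [11100]: F1=0 F2=1 (differ) -> 1
  row 29 [11101]: F1=0 F2=1 (differ) -> 1
  row 30 [11110]: F1=1 F2=1 -> 0
  row 31 [11111]: F1=1 F2=1 -> 0
Full result column, 8 rows per line (p,q fixed per line; r,s,t runs 000..111 left to right):
  rows 0-7 [p,q=00]: 00000011  (ones: 2)
  rows 8-15 [p,q=01]: 00000011  (ones: 2)
  rows 16-23 [p,q=10]: 11001100  (ones: 4)
  rows 24-31 [p,q=11]: 11001100  (ones: 4)
Disagreements = 2+2+4+4 = 12

12


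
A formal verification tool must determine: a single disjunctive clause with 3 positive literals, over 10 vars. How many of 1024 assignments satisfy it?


Step 1: Total=2^10=1024
Step 2: Unsat when all 3 false: 2^7=128
Step 3: Sat=1024-128=896

896


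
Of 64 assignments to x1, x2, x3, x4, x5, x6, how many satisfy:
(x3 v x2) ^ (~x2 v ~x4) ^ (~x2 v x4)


CNF with 3 clauses over 6 vars (64 assignments).
An assignment satisfies CNF iff every clause has >=1 true literal.
Check each row (bits = x1,x2,x3,x4,x5,x6; clause T/F shown):
  row 0 [000000]: clauses=FTT -> 0
  row 1 [000001]: clauses=FTT -> 0
  row 2 [000010]: clauses=FTT -> 0
  row 3 [000011]: clauses=FTT -> 0
  row 4 [000100]: clauses=FTT -> 0
  (every remaining row is evaluated the same way; all 64 results are listed next)
Full result column, 8 rows per line (x1,x2,x3 fixed per line; x4,x5,x6 runs 000..111 left to right):
  rows 0-7 [x1,x2,x3=000]: 00000000  (ones: 0)
  rows 8-15 [x1,x2,x3=001]: 11111111  (ones: 8)
  rows 16-23 [x1,x2,x3=010]: 00000000  (ones: 0)
  rows 24-31 [x1,x2,x3=011]: 00000000  (ones: 0)
  rows 32-39 [x1,x2,x3=100]: 00000000  (ones: 0)
  rows 40-47 [x1,x2,x3=101]: 11111111  (ones: 8)
  rows 48-55 [x1,x2,x3=110]: 00000000  (ones: 0)
  rows 56-63 [x1,x2,x3=111]: 00000000  (ones: 0)
Satisfying assignments = 0+8+0+0+0+8+0+0 = 16

16


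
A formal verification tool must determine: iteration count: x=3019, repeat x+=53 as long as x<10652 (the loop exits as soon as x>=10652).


Step 1: x goes from 3019 toward 10652 by 53; the body runs while x<10652, so iterations = ceil((bound-start)/step)
Step 2: Distance=7633
Step 3: ceil(7633/53)=145

145


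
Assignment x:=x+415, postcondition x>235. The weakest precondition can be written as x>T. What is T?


Formula: wp(x:=E, P) = P[E/x] (substitute E for x in postcondition)
Step 1: Postcondition: x>235
Step 2: Substitute x+415 for x: x+415>235
Step 3: Solve for x: x > 235-415 = -180

-180


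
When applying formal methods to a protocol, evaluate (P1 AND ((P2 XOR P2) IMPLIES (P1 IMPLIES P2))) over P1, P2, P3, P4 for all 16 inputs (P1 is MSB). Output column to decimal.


Formula: (P1 AND ((P2 XOR P2) IMPLIES (P1 IMPLIES P2))) over P1, P2, P3, P4 (16 rows)
Evaluate each row (bits = P1,P2,P3,P4, MSB first):
  row 0 [0000]: (0 AND ((0 XOR 0) IMPLIES (0 IMPLIES 0))) -> 0
  row 1 [0001]: (0 AND ((0 XOR 0) IMPLIES (0 IMPLIES 0))) -> 0
  row 2 [0010]: (0 AND ((0 XOR 0) IMPLIES (0 IMPLIES 0))) -> 0
  row 3 [0011]: (0 AND ((0 XOR 0) IMPLIES (0 IMPLIES 0))) -> 0
  row 4 [0100]: (0 AND ((1 XOR 1) IMPLIES (0 IMPLIES 1))) -> 0
  row 5 [0101]: (0 AND ((1 XOR 1) IMPLIES (0 IMPLIES 1))) -> 0
  row 6 [0110]: (0 AND ((1 XOR 1) IMPLIES (0 IMPLIES 1))) -> 0
  row 7 [0111]: (0 AND ((1 XOR 1) IMPLIES (0 IMPLIES 1))) -> 0
  row 8 [1000]: (1 AND ((0 XOR 0) IMPLIES (1 IMPLIES 0))) -> 1
  row 9 [1001]: (1 AND ((0 XOR 0) IMPLIES (1 IMPLIES 0))) -> 1
  row 10 [1010]: (1 AND ((0 XOR 0) IMPLIES (1 IMPLIES 0))) -> 1
  row 11 [1011]: (1 AND ((0 XOR 0) IMPLIES (1 IMPLIES 0))) -> 1
  row 12 [1100]: (1 AND ((1 XOR 1) IMPLIES (1 IMPLIES 1))) -> 1
  row 13 [1101]: (1 AND ((1 XOR 1) IMPLIES (1 IMPLIES 1))) -> 1
  row 14 [1110]: (1 AND ((1 XOR 1) IMPLIES (1 IMPLIES 1))) -> 1
  row 15 [1111]: (1 AND ((1 XOR 1) IMPLIES (1 IMPLIES 1))) -> 1
Full result column, 4 rows per line (P1,P2 fixed per line; P3,P4 runs 00..11 left to right):
  rows 0-3 [P1,P2=00]: 0000  = hex 0
  rows 4-7 [P1,P2=01]: 0000  = hex 0
  rows 8-11 [P1,P2=10]: 1111  = hex F
  rows 12-15 [P1,P2=11]: 1111  = hex F
Output column (row 0 .. row 15) = 0000000011111111
Output column grouped in 4s = 0000 0000 1111 1111 = 0x00FF
Convert to decimal digit by digit (value = value*16 + digit):
  0 -> 0
  0*16 + 0 = 0
  0*16 + 15 (F) = 15
  15*16 + 15 (F) = 255
Decimal = 255

255


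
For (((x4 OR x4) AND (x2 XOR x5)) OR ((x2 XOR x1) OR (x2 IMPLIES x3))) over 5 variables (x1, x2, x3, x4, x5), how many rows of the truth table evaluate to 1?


Formula: (((x4 OR x4) AND (x2 XOR x5)) OR ((x2 XOR x1) OR (x2 IMPLIES x3))) over 5 vars (32 rows)
Evaluate each row (x1, x2, x3, x4, x5 as bits, MSB first):
  row 0 [00000]: (((0 OR 0) AND (0 XOR 0)) OR ((0 XOR 0) OR (0 IMPLIES 0))) -> 1
  row 1 [00001]: (((0 OR 0) AND (0 XOR 1)) OR ((0 XOR 0) OR (0 IMPLIES 0))) -> 1
  row 2 [00010]: (((1 OR 1) AND (0 XOR 0)) OR ((0 XOR 0) OR (0 IMPLIES 0))) -> 1
  row 3 [00011]: (((1 OR 1) AND (0 XOR 1)) OR ((0 XOR 0) OR (0 IMPLIES 0))) -> 1
  row 4 [00100]: (((0 OR 0) AND (0 XOR 0)) OR ((0 XOR 0) OR (0 IMPLIES 1))) -> 1
  row 5 [00101]: (((0 OR 0) AND (0 XOR 1)) OR ((0 XOR 0) OR (0 IMPLIES 1))) -> 1
  row 6 [00110]: (((1 OR 1) AND (0 XOR 0)) OR ((0 XOR 0) OR (0 IMPLIES 1))) -> 1
  row 7 [00111]: (((1 OR 1) AND (0 XOR 1)) OR ((0 XOR 0) OR (0 IMPLIES 1))) -> 1
  row 8 [01000]: (((0 OR 0) AND (1 XOR 0)) OR ((1 XOR 0) OR (1 IMPLIES 0))) -> 1
  row 9 [01001]: (((0 OR 0) AND (1 XOR 1)) OR ((1 XOR 0) OR (1 IMPLIES 0))) -> 1
  row 10 [01010]: (((1 OR 1) AND (1 XOR 0)) OR ((1 XOR 0) OR (1 IMPLIES 0))) -> 1
  row 11 [01011]: (((1 OR 1) AND (1 XOR 1)) OR ((1 XOR 0) OR (1 IMPLIES 0))) -> 1
  row 12 [01100]: (((0 OR 0) AND (1 XOR 0)) OR ((1 XOR 0) OR (1 IMPLIES 1))) -> 1
  row 13 [01101]: (((0 OR 0) AND (1 XOR 1)) OR ((1 XOR 0) OR (1 IMPLIES 1))) -> 1
  row 14 [01110]: (((1 OR 1) AND (1 XOR 0)) OR ((1 XOR 0) OR (1 IMPLIES 1))) -> 1
  row 15 [01111]: (((1 OR 1) AND (1 XOR 1)) OR ((1 XOR 0) OR (1 IMPLIES 1))) -> 1
  row 16 [10000]: (((0 OR 0) AND (0 XOR 0)) OR ((0 XOR 1) OR (0 IMPLIES 0))) -> 1
  row 17 [10001]: (((0 OR 0) AND (0 XOR 1)) OR ((0 XOR 1) OR (0 IMPLIES 0))) -> 1
  row 18 [10010]: (((1 OR 1) AND (0 XOR 0)) OR ((0 XOR 1) OR (0 IMPLIES 0))) -> 1
  row 19 [10011]: (((1 OR 1) AND (0 XOR 1)) OR ((0 XOR 1) OR (0 IMPLIES 0))) -> 1
  row 20 [10100]: (((0 OR 0) AND (0 XOR 0)) OR ((0 XOR 1) OR (0 IMPLIES 1))) -> 1
  row 21 [10101]: (((0 OR 0) AND (0 XOR 1)) OR ((0 XOR 1) OR (0 IMPLIES 1))) -> 1
  row 22 [10110]: (((1 OR 1) AND (0 XOR 0)) OR ((0 XOR 1) OR (0 IMPLIES 1))) -> 1
  row 23 [10111]: (((1 OR 1) AND (0 XOR 1)) OR ((0 XOR 1) OR (0 IMPLIES 1))) -> 1
  row 24 [11000]: (((0 OR 0) AND (1 XOR 0)) OR ((1 XOR 1) OR (1 IMPLIES 0))) -> 0
  row 25 [11001]: (((0 OR 0) AND (1 XOR 1)) OR ((1 XOR 1) OR (1 IMPLIES 0))) -> 0
  row 26 [11010]: (((1 OR 1) AND (1 XOR 0)) OR ((1 XOR 1) OR (1 IMPLIES 0))) -> 1
  row 27 [11011]: (((1 OR 1) AND (1 XOR 1)) OR ((1 XOR 1) OR (1 IMPLIES 0))) -> 0
  row 28 [11100]: (((0 OR 0) AND (1 XOR 0)) OR ((1 XOR 1) OR (1 IMPLIES 1))) -> 1
  row 29 [11101]: (((0 OR 0) AND (1 XOR 1)) OR ((1 XOR 1) OR (1 IMPLIES 1))) -> 1
  row 30 [11110]: (((1 OR 1) AND (1 XOR 0)) OR ((1 XOR 1) OR (1 IMPLIES 1))) -> 1
  row 31 [11111]: (((1 OR 1) AND (1 XOR 1)) OR ((1 XOR 1) OR (1 IMPLIES 1))) -> 1
Full result column, 8 rows per line (x1,x2 fixed per line; x3,x4,x5 runs 000..111 left to right):
  rows 0-7 [x1,x2=00]: 11111111  (ones: 8)
  rows 8-15 [x1,x2=01]: 11111111  (ones: 8)
  rows 16-23 [x1,x2=10]: 11111111  (ones: 8)
  rows 24-31 [x1,x2=11]: 00101111  (ones: 5)
Count of 1-rows = 8+8+8+5 = 29

29


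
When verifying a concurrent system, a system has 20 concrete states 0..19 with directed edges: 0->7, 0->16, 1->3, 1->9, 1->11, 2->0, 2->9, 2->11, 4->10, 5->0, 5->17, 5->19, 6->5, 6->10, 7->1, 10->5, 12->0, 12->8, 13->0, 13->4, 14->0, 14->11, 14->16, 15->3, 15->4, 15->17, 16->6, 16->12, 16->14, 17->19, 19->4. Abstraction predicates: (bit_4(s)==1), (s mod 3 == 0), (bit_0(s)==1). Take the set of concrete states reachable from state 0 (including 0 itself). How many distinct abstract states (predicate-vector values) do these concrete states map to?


BFS from 0:
Concrete reachable: {0, 1, 3, 4, 5, 6, 7, 8, 9, 10, 11, 12, 14, 16, 17, 19}
Abstract via predicates (bit_4(s)==1), (s mod 3 == 0), (bit_0(s)==1):
  (0,0,0) <- {4, 8, 10, 14}
  (0,0,1) <- {1, 5, 7, 11}
  (0,1,0) <- {0, 6, 12}
  (0,1,1) <- {3, 9}
  (1,0,0) <- {16}
  (1,0,1) <- {17, 19}
Distinct abstract states = 6

6


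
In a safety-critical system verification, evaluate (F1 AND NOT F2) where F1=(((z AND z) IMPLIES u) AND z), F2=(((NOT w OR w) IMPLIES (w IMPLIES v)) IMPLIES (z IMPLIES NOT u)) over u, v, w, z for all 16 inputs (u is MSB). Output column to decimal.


F1 = (((z AND z) IMPLIES u) AND z)
F2 = (((NOT w OR w) IMPLIES (w IMPLIES v)) IMPLIES (z IMPLIES NOT u))
Counterexample to F1=>F2 is where F1=1 and F2=0.
Evaluate each row (bits = u,v,w,z, MSB first):
  row 0 [0000]: F1=0 F2=1 -> F1&~F2 -> 0
  row 1 [0001]: F1=0 F2=1 -> F1&~F2 -> 0
  row 2 [0010]: F1=0 F2=1 -> F1&~F2 -> 0
  row 3 [0011]: F1=0 F2=1 -> F1&~F2 -> 0
  row 4 [0100]: F1=0 F2=1 -> F1&~F2 -> 0
  row 5 [0101]: F1=0 F2=1 -> F1&~F2 -> 0
  row 6 [0110]: F1=0 F2=1 -> F1&~F2 -> 0
  row 7 [0111]: F1=0 F2=1 -> F1&~F2 -> 0
  row 8 [1000]: F1=0 F2=1 -> F1&~F2 -> 0
  row 9 [1001]: F1=1 F2=0 -> F1&~F2 -> 1
  row 10 [1010]: F1=0 F2=1 -> F1&~F2 -> 0
  row 11 [1011]: F1=1 F2=1 -> F1&~F2 -> 0
  row 12 [1100]: F1=0 F2=1 -> F1&~F2 -> 0
  row 13 [1101]: F1=1 F2=0 -> F1&~F2 -> 1
  row 14 [1110]: F1=0 F2=1 -> F1&~F2 -> 0
  row 15 [1111]: F1=1 F2=0 -> F1&~F2 -> 1
Full result column, 4 rows per line (u,v fixed per line; w,z runs 00..11 left to right):
  rows 0-3 [u,v=00]: 0000  = hex 0
  rows 4-7 [u,v=01]: 0000  = hex 0
  rows 8-11 [u,v=10]: 0100  = hex 4
  rows 12-15 [u,v=11]: 0101  = hex 5
Counterexample vector (row 0 .. row 15) = 0000000001000101
Output column grouped in 4s = 0000 0000 0100 0101 = 0x0045
Convert to decimal digit by digit (value = value*16 + digit):
  0 -> 0
  0*16 + 0 = 0
  0*16 + 4 = 4
  4*16 + 5 = 69
Decimal = 69

69


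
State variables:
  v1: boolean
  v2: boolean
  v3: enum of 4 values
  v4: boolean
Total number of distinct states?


State space = product of domain sizes of all variables.
Domain sizes:
  v1 (boolean): 2
  v2 (boolean): 2
  v3 (enum of 4 values): 4
  v4 (boolean): 2
Product = 2 * 2 * 4 * 2 = 32

32


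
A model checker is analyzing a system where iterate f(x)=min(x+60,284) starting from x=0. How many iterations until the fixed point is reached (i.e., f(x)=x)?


Step 1: x=0, cap=284, increment=60
Step 2: x grows by 60 each step until capped at 284; fixed point is x=284
Step 3: iterations = ceil(284/60) = 5

5


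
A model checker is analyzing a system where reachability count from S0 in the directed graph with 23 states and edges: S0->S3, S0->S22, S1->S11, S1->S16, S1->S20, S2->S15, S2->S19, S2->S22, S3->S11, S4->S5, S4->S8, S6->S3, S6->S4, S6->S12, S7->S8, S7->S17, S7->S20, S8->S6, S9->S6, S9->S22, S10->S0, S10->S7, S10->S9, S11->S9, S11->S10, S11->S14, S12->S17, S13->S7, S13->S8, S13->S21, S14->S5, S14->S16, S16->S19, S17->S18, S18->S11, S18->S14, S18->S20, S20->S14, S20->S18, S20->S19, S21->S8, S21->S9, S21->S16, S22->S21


BFS from S0:
  layer 0: {S0}
  layer 1: {S3, S22}
  layer 2: {S11, S21}
  layer 3: {S8, S9, S10, S14, S16}
  layer 4: {S5, S6, S7, S19}
  layer 5: {S4, S12, S17, S20}
  layer 6: {S18}
Reachable set: {S0, S3, S4, S5, S6, S7, S8, S9, S10, S11, S12, S14, S16, S17, S18, S19, S20, S21, S22}
Count = 19

19


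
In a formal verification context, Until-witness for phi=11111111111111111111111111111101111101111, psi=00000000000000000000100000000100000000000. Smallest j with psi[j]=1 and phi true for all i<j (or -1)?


(phi U psi) at 0: need smallest j with psi[j]=1 and phi[i]=1 for all i in [0,j).
Scan from step 0:
  step 0: phi=1, psi=0 -> continue
  step 1: phi=1, psi=0 -> continue
  step 2: phi=1, psi=0 -> continue
  step 3: phi=1, psi=0 -> continue
  step 20: psi=1 and phi held for [0,20) -> witness found
Witness step = 20

20


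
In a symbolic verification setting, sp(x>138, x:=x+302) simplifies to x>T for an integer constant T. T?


Formula: sp(P, x:=E) = exists old_x. (x = E[old_x/x]) AND P[old_x/x] (old_x is the value of x before the assignment; eliminate old_x by solving x = E[old_x/x] for old_x)
Step 1: Precondition P: x>138, i.e. old_x > 138
Step 2: Assignment gives x = old_x + 302, so old_x = x - 302
Step 3: Substitute into P: x - 302 > 138
Step 4: Simplify: x > 138+302 = 440

440


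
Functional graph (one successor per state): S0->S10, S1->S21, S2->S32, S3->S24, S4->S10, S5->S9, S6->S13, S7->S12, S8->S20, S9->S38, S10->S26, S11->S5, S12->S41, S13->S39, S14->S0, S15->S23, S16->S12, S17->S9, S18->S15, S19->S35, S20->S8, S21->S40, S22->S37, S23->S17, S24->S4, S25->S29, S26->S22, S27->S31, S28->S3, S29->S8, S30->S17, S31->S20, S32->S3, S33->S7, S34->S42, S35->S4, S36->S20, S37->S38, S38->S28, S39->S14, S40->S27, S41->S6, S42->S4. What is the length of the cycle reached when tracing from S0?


Trace from S0 until a state repeats:
  S0 -> S10 -> S26 -> S22 -> S37 -> S38 -> S28 -> S3 -> S24 -> S4 -> S10
S10 first seen at step 1, revisited at step 10.
Cycle length = 10 - 1 = 9

9


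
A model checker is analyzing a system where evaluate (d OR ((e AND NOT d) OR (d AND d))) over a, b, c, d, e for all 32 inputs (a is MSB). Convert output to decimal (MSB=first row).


Formula: (d OR ((e AND NOT d) OR (d AND d))) over a, b, c, d, e (32 rows)
Evaluate each row (bits = a,b,c,d,e, MSB first):
  row 0 [00000]: (0 OR ((0 AND NOT 0) OR (0 AND 0))) -> 0
  row 1 [00001]: (0 OR ((1 AND NOT 0) OR (0 AND 0))) -> 1
  row 2 [00010]: (1 OR ((0 AND NOT 1) OR (1 AND 1))) -> 1
  row 3 [00011]: (1 OR ((1 AND NOT 1) OR (1 AND 1))) -> 1
  row 4 [00100]: (0 OR ((0 AND NOT 0) OR (0 AND 0))) -> 0
  row 5 [00101]: (0 OR ((1 AND NOT 0) OR (0 AND 0))) -> 1
  row 6 [00110]: (1 OR ((0 AND NOT 1) OR (1 AND 1))) -> 1
  row 7 [00111]: (1 OR ((1 AND NOT 1) OR (1 AND 1))) -> 1
  row 8 [01000]: (0 OR ((0 AND NOT 0) OR (0 AND 0))) -> 0
  row 9 [01001]: (0 OR ((1 AND NOT 0) OR (0 AND 0))) -> 1
  row 10 [01010]: (1 OR ((0 AND NOT 1) OR (1 AND 1))) -> 1
  row 11 [01011]: (1 OR ((1 AND NOT 1) OR (1 AND 1))) -> 1
  row 12 [01100]: (0 OR ((0 AND NOT 0) OR (0 AND 0))) -> 0
  row 13 [01101]: (0 OR ((1 AND NOT 0) OR (0 AND 0))) -> 1
  row 14 [01110]: (1 OR ((0 AND NOT 1) OR (1 AND 1))) -> 1
  row 15 [01111]: (1 OR ((1 AND NOT 1) OR (1 AND 1))) -> 1
  row 16 [10000]: (0 OR ((0 AND NOT 0) OR (0 AND 0))) -> 0
  row 17 [10001]: (0 OR ((1 AND NOT 0) OR (0 AND 0))) -> 1
  row 18 [10010]: (1 OR ((0 AND NOT 1) OR (1 AND 1))) -> 1
  row 19 [10011]: (1 OR ((1 AND NOT 1) OR (1 AND 1))) -> 1
  row 20 [10100]: (0 OR ((0 AND NOT 0) OR (0 AND 0))) -> 0
  row 21 [10101]: (0 OR ((1 AND NOT 0) OR (0 AND 0))) -> 1
  row 22 [10110]: (1 OR ((0 AND NOT 1) OR (1 AND 1))) -> 1
  row 23 [10111]: (1 OR ((1 AND NOT 1) OR (1 AND 1))) -> 1
  row 24 [11000]: (0 OR ((0 AND NOT 0) OR (0 AND 0))) -> 0
  row 25 [11001]: (0 OR ((1 AND NOT 0) OR (0 AND 0))) -> 1
  row 26 [11010]: (1 OR ((0 AND NOT 1) OR (1 AND 1))) -> 1
  row 27 [11011]: (1 OR ((1 AND NOT 1) OR (1 AND 1))) -> 1
  row 28 [11100]: (0 OR ((0 AND NOT 0) OR (0 AND 0))) -> 0
  row 29 [11101]: (0 OR ((1 AND NOT 0) OR (0 AND 0))) -> 1
  row 30 [11110]: (1 OR ((0 AND NOT 1) OR (1 AND 1))) -> 1
  row 31 [11111]: (1 OR ((1 AND NOT 1) OR (1 AND 1))) -> 1
Full result column, 4 rows per line (a,b,c fixed per line; d,e runs 00..11 left to right):
  rows 0-3 [a,b,c=000]: 0111  = hex 7
  rows 4-7 [a,b,c=001]: 0111  = hex 7
  rows 8-11 [a,b,c=010]: 0111  = hex 7
  rows 12-15 [a,b,c=011]: 0111  = hex 7
  rows 16-19 [a,b,c=100]: 0111  = hex 7
  rows 20-23 [a,b,c=101]: 0111  = hex 7
  rows 24-27 [a,b,c=110]: 0111  = hex 7
  rows 28-31 [a,b,c=111]: 0111  = hex 7
Output column (row 0 .. row 31) = 01110111011101110111011101110111
Output column grouped in 4s = 0111 0111 0111 0111 0111 0111 0111 0111 = 0x77777777
Convert to decimal digit by digit (value = value*16 + digit):
  7 -> 7
  7*16 + 7 = 119
  119*16 + 7 = 1911
  1911*16 + 7 = 30583
  30583*16 + 7 = 489335
  489335*16 + 7 = 7829367
  7829367*16 + 7 = 125269879
  125269879*16 + 7 = 2004318071
Decimal = 2004318071

2004318071
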